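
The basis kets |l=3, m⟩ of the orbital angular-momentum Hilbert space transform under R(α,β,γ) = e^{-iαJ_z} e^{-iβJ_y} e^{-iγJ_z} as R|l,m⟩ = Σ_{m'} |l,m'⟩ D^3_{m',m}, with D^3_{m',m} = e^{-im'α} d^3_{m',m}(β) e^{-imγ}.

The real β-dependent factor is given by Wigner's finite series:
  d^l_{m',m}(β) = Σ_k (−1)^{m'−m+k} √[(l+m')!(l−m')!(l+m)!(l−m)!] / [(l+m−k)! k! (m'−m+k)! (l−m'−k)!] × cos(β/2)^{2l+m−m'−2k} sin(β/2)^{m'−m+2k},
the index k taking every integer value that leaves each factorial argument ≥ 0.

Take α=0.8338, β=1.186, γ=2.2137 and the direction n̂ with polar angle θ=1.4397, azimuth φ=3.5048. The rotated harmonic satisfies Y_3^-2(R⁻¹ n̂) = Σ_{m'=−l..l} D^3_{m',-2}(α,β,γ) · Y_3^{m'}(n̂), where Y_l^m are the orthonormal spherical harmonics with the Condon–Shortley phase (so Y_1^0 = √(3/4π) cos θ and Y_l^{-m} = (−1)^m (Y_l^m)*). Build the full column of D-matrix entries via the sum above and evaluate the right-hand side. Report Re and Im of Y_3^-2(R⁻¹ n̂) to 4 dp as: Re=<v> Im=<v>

Re=-0.3068 Im=0.0923

Need the full column D^3_{m',-2} for m'=−3..3 at α=0.8338, β=1.186, γ=2.2137.
cos(β/2)=0.829268, sin(β/2)=0.558851
d^3_{-3,-2}: single k=1 term ⇒ +0.536842;  D = +0.428791+0.323012i
d^3_{-2,-2}: k∈[0..1] ⇒ +0.325214 -0.738485 = -0.413272;  D = -0.405975+0.077313i
d^3_{-1,-2}: k∈[0..1] ⇒ -0.693059 +0.629511 = -0.063548;  D = -0.033151+0.054216i
d^3_{0,-2}: k∈[0..1] ⇒ +0.808970 -0.367397 = +0.441573;  D = -0.124147-0.423762i
d^3_{1,-2}: k∈[0..1] ⇒ -0.629511 +0.142947 = -0.486564;  D = +0.437699+0.212517i
d^3_{2,-2}: k∈[0..1] ⇒ +0.335386 -0.030463 = +0.304923;  D = -0.282968+0.113609i
d^3_{3,-2}: single k=0 term ⇒ -0.110727;  D = +0.038509-0.103815i
Y_3^{m'}(θ=1.4397,φ=3.5048) and Σ D·Y over m':
  (+0.4288+0.3230i)·(-0.1882+0.3604i)  (-0.4060+0.0773i)·(+0.0982-0.0872i)  (-0.0332+0.0542i)·(+0.2739-0.1041i)  (-0.1241-0.4238i)·(-0.1422+0.0000i)  (+0.4377+0.2125i)·(-0.2739-0.1041i)  (-0.2830+0.1136i)·(+0.0982+0.0872i)  (+0.0385-0.1038i)·(+0.1882+0.3604i)
Y_3^-2(R⁻¹ n̂) = -0.306789+0.092346i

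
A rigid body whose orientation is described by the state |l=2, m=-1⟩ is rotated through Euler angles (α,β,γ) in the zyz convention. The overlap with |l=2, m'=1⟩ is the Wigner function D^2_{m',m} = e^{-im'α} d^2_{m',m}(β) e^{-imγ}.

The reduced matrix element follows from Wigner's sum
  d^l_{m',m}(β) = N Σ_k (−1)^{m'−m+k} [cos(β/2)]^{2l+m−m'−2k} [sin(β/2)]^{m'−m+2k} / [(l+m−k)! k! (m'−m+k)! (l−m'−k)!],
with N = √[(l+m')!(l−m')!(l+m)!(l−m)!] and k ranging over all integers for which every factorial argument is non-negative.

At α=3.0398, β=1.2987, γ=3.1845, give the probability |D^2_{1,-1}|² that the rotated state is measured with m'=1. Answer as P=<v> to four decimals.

Split into d^2_{1,-1}(β=1.2987) × two z-phases.
c=cos(1.2987/2)=0.796477, s=sin(1.2987/2)=0.604669; N=√[6·1·1·6]=6.000000
Admissible k: 0..1 (factorial args all ≥0)
  k=0: (−1)^2·6.0000/(2)·0.7965^2·0.6047^2 = +0.695830
  k=1: (−1)^3·6.0000/(6)·0.7965^0·0.6047^4 = -0.133681
d^2_{1,-1}(1.2987) = +0.695830 -0.133681 = +0.562148
|D^2_{1,-1}|² = |d^2_{1,-1}(β)|² = (+0.562148)² = 0.316011 (the z-rotation phases have unit modulus)

P=0.3160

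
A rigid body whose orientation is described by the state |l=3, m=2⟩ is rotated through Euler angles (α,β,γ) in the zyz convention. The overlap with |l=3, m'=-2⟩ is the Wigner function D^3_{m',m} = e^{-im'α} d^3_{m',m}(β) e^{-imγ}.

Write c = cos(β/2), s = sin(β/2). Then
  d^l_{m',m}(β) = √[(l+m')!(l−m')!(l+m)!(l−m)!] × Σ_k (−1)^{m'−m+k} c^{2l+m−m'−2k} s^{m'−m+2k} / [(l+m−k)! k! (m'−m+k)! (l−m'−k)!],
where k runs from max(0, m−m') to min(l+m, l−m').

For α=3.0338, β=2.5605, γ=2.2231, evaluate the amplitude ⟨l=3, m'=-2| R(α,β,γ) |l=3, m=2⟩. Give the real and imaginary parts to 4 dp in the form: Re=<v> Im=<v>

Re=0.0216 Im=-0.4271

First d^3_{-2,2}(β=2.5605), then the phase factors e^{-i(-2)α} and e^{-i(2)γ}:
Half-angle: c=0.286476, s=0.958088. N=√(1·120·120·1)=120.000000
k: max(0,(2)−(-2))=4 … min(3+(2),3−(-2))=5
  k=4: (−1)^0·120.0000/(24)·0.2865^2·0.9581^4 = +0.345753
  k=5: (−1)^1·120.0000/(120)·0.2865^0·0.9581^6 = -0.773448
d^3_{-2,2}(2.5605) = +0.345753 -0.773448 = -0.427695
Attach z-rotation phases: D = e^{-i(-2)(3.0338)}·(-0.427695)·e^{-i(2)(2.2231)} = +0.021634-0.427147i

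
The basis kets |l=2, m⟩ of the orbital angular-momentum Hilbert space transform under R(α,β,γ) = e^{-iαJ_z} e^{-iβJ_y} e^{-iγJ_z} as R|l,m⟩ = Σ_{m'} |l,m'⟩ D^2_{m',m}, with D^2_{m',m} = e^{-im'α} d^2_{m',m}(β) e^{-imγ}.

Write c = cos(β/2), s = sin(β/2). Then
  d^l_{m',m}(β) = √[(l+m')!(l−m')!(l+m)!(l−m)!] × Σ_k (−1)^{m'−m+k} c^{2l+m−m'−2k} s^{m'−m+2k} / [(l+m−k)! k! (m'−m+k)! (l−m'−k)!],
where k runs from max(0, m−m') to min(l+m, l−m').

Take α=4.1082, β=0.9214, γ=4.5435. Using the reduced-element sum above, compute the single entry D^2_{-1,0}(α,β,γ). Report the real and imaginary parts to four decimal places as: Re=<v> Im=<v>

Re=-0.3351 Im=-0.4854

First d^2_{-1,0}(β=0.9214), then the phase factors e^{-i(-1)α} and e^{-i(0)γ}:
Half-angle: c=0.895742, s=0.444575. N=√(1·6·2·2)=4.898979
Admissible k: 1..2 (factorial args all ≥0)
  k=1: (−1)^0·4.8990/(2)·0.8957^3·0.4446^1 = +0.782653
  k=2: (−1)^1·4.8990/(2)·0.8957^1·0.4446^3 = -0.192794
d^2_{-1,0}(0.9214) = +0.782653 -0.192794 = +0.589858
D = (-0.568095-0.822963i)·(+0.589858)·(+1.000000+0.000000i) = -0.335095-0.485432i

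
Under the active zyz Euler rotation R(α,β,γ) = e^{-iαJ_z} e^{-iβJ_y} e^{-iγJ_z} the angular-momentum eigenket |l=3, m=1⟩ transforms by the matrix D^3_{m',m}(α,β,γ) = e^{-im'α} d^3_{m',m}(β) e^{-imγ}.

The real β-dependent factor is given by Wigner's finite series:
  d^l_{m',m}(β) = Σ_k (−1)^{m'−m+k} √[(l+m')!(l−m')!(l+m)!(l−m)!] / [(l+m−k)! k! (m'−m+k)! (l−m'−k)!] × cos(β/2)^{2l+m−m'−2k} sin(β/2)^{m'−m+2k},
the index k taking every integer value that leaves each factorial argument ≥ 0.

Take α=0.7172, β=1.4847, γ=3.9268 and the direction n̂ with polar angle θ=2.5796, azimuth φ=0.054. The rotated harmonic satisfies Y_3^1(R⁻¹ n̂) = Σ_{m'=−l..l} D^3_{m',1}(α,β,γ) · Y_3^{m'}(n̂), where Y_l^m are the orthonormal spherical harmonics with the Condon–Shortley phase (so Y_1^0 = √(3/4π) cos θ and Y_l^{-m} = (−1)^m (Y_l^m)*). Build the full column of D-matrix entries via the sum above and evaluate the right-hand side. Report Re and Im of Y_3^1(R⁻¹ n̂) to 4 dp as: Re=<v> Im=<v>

Need the full column D^3_{m',1} for m'=−3..3 at α=0.7172, β=1.4847, γ=3.9268.
cos(β/2)=0.736882, sin(β/2)=0.676021
d^3_{-3,1}: single k=4 term ⇒ +0.439221;  D = -0.089155-0.430078i
d^3_{-2,1}: k∈[3..4] ⇒ +0.781817 -0.329003 = +0.452814;  D = -0.360699-0.273746i
d^3_{-1,1}: k∈[2..4] ⇒ +0.808470 -0.907252 +0.095447 = -0.003335;  D = +0.003327-0.000227i
d^3_{0,1}: k∈[1..3] ⇒ +0.508792 -1.284657 +0.360405 = -0.415459;  D = +0.293830-0.293718i
d^3_{1,1}: k∈[0..2] ⇒ +0.160099 -1.077960 +0.680439 = -0.237423;  D = +0.016224-0.236868i
d^3_{2,1}: k∈[0..1] ⇒ -0.464462 +0.781817 = +0.317355;  D = +0.191759+0.252870i
d^3_{3,1}: single k=0 term ⇒ +0.521865;  D = +0.510961+0.106125i
Y_3^{m'}(θ=2.5796,φ=0.054) and Σ D·Y over m':
  (-0.0892-0.4301i)·(+0.0623-0.0102i)  (-0.3607-0.2737i)·(-0.2441+0.0265i)  (+0.0033-0.0002i)·(+0.4437-0.0240i)  (+0.2938-0.2937i)·(-0.1832+0.0000i)  (+0.0162-0.2369i)·(-0.4437-0.0240i)  (+0.1918+0.2529i)·(-0.2441-0.0265i)  (+0.5110+0.1061i)·(-0.0623-0.0102i)
Y_3^1(R⁻¹ n̂) = -0.050751+0.111117i

Re=-0.0508 Im=0.1111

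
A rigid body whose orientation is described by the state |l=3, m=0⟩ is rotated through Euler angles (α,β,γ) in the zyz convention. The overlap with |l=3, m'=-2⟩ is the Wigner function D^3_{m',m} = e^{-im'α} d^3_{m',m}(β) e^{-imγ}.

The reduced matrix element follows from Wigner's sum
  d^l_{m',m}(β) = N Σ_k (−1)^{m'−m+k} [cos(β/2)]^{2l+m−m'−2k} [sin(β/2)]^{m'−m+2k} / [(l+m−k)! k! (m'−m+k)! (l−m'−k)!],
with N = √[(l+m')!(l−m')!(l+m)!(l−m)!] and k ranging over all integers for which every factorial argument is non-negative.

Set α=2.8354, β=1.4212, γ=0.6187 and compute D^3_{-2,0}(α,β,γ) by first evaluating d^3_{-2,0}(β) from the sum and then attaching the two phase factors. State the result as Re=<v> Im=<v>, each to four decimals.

D^3_{-2,0}(2.8354,1.4212,0.6187) = e^{-i·-2·2.8354}·d^3_{-2,0}(1.4212)·e^{-i·0·0.6187}. Compute d first:
Half-angle: c=0.757971, s=0.652289. N=√(1·120·6·6)=65.726707
k∈{2,3} keeps every argument non-negative
  k=2: (−1)^0·65.7267/(12)·0.7580^4·0.6523^2 = +0.769219
  k=3: (−1)^1·65.7267/(12)·0.7580^2·0.6523^4 = -0.569672
d^3_{-2,0}(1.4212) = +0.769219 -0.569672 = +0.199547
Attach z-rotation phases: D = e^{-i(-2)(2.8354)}·(+0.199547)·e^{-i(0)(0.6187)} = +0.163285-0.114704i

Re=0.1633 Im=-0.1147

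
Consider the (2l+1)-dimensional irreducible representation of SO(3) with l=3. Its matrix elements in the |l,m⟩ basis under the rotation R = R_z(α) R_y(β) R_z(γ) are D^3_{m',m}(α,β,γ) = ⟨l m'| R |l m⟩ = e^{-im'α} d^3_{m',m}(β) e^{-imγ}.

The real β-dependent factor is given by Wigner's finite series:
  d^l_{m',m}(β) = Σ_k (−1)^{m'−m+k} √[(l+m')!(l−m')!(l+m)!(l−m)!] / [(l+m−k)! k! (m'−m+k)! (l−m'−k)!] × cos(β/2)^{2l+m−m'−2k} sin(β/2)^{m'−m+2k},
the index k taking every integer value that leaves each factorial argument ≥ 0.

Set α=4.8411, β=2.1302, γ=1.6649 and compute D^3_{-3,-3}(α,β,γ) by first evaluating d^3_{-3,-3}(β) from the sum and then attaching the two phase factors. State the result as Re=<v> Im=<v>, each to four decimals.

Re=0.0101 Im=0.0080

First d^3_{-3,-3}(β=2.1302), then the phase factors e^{-i(-3)α} and e^{-i(-3)γ}:
Half-angle: c=0.484417, s=0.874837. N=√(1·720·1·720)=720.000000
k∈{0} keeps every argument non-negative
  k=0: (−1)^0·720.0000/(720)·0.4844^6·0.8748^0 = +0.012922
d^3_{-3,-3}(2.1302) = +0.012922
D = (-0.376609+0.926372i)·(+0.012922)·(+0.278576-0.960414i) = +0.010141+0.008008i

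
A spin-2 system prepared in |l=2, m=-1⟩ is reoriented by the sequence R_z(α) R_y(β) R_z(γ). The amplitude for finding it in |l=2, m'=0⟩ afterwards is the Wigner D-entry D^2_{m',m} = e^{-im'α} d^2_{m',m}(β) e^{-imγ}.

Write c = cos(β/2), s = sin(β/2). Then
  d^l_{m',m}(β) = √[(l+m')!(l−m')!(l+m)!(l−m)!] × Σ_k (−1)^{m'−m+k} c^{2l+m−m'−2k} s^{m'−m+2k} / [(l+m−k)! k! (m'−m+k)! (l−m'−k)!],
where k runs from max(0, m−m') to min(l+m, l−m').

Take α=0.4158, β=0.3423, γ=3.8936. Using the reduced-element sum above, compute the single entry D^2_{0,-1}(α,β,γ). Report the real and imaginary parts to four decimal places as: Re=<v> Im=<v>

Re=0.2828 Im=0.2645

Split into d^2_{0,-1}(β=0.3423) × two z-phases.
With c≡cos(β/2)=0.985390 and s≡sin(β/2)=0.170316, N=[2·2·1·6]^{1/2}=4.898979
The bounds max(0,m−m')=0 and min(l+m,l−m')=1 give 2 terms
  k=0: (−1)^1·4.8990/(2)·0.9854^3·0.1703^1 = -0.399166
  k=1: (−1)^2·4.8990/(2)·0.9854^1·0.1703^3 = +0.011925
d^2_{0,-1}(0.3423) = -0.399166 +0.011925 = -0.387242
Attach z-rotation phases: D = e^{-i(0)(0.4158)}·(-0.387242)·e^{-i(-1)(3.8936)} = +0.282810+0.264527i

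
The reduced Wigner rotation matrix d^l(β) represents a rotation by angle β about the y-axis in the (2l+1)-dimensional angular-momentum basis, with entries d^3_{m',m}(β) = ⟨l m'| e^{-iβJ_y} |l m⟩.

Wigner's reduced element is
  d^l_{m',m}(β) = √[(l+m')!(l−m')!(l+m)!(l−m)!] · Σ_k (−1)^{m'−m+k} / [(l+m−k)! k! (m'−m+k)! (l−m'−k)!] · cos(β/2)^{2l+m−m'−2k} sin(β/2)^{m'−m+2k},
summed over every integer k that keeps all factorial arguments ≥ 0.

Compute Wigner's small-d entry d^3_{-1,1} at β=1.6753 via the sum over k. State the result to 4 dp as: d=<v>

d^3_{-1,1}(β=1.6753) via Wigner's sum:
Half-angle: c=0.669211, s=0.743073. N=√(2·24·24·2)=48.000000
k: max(0,(1)−(-1))=2 … min(3+(1),3−(-1))=4
  k=2: (−1)^0·48.0000/(8)·0.6692^4·0.7431^2 = +0.664455
  k=3: (−1)^1·48.0000/(6)·0.6692^2·0.7431^4 = -1.092297
  k=4: (−1)^2·48.0000/(48)·0.6692^0·0.7431^6 = +0.168340
d^3_{-1,1}(1.6753) = +0.664455 -1.092297 +0.168340 = -0.259502

d=-0.2595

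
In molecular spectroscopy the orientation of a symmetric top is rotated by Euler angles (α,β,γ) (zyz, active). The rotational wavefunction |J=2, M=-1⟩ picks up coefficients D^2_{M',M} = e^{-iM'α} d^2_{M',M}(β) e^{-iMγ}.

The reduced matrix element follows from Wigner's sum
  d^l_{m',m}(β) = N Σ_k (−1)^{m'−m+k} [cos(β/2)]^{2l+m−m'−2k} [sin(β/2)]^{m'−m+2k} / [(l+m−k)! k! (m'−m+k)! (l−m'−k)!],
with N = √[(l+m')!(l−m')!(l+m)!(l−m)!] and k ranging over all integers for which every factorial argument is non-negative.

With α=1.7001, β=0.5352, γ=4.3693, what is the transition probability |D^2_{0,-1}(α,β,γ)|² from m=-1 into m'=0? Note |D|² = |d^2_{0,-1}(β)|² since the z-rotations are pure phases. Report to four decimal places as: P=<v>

D^2_{0,-1}(1.7001,0.5352,4.3693) = e^{-i·0·1.7001}·d^2_{0,-1}(0.5352)·e^{-i·-1·4.3693}. Compute d first:
c=cos(0.5352/2)=0.964408, s=sin(0.5352/2)=0.264418; N=√[2·2·1·6]=4.898979
The bounds max(0,m−m')=0 and min(l+m,l−m')=1 give 2 terms
  k=0: (−1)^1·4.8990/(2)·0.9644^3·0.2644^1 = -0.580963
  k=1: (−1)^2·4.8990/(2)·0.9644^1·0.2644^3 = +0.043672
d^2_{0,-1}(0.5352) = -0.580963 +0.043672 = -0.537291
|D^2_{0,-1}|² = |d^2_{0,-1}(β)|² = (-0.537291)² = 0.288682 (the z-rotation phases have unit modulus)

P=0.2887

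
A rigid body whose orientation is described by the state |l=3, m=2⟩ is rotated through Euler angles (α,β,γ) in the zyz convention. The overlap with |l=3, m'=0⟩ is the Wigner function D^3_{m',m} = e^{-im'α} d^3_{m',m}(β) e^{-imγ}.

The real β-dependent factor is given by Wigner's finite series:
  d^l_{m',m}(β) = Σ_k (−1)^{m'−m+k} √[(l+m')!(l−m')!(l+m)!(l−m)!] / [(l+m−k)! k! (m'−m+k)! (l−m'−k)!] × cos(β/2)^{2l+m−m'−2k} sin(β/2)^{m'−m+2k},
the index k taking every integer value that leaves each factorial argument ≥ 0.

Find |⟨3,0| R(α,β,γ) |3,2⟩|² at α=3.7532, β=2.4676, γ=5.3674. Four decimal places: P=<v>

First d^3_{0,2}(β=2.4676), then the phase factors e^{-i(0)α} and e^{-i(2)γ}:
c=cos(2.4676/2)=0.330654, s=sin(2.4676/2)=0.943752; N=√[6·6·120·1]=65.726707
Admissible k: 2..3 (factorial args all ≥0)
  k=2: (−1)^0·65.7267/(12)·0.3307^4·0.9438^2 = +0.058314
  k=3: (−1)^1·65.7267/(12)·0.3307^2·0.9438^4 = -0.475050
d^3_{0,2}(2.4676) = +0.058314 -0.475050 = -0.416737
|D^3_{0,2}|² = |d^3_{0,2}(β)|² = (-0.416737)² = 0.173669 (the z-rotation phases have unit modulus)

P=0.1737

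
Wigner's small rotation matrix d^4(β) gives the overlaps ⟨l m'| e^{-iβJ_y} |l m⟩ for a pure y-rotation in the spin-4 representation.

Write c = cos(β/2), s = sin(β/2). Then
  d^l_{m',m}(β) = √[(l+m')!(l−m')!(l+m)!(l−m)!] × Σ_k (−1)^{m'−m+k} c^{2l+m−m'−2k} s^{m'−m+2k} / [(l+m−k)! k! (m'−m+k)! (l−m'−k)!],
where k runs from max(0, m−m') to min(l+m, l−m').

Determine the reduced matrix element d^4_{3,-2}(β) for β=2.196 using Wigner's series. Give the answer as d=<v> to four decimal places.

d^4_{3,-2}(β=2.196) via Wigner's sum:
Half-angle: c=0.455378, s=0.890298. N=√(5040·1·2·720)=2693.993318
The bounds max(0,m−m')=0 and min(l+m,l−m')=1 give 2 terms
  k=0: (−1)^5·2693.9933/(240)·0.4554^3·0.8903^5 = -0.592896
  k=1: (−1)^6·2693.9933/(720)·0.4554^1·0.8903^7 = +0.755414
d^4_{3,-2}(2.196) = -0.592896 +0.755414 = +0.162518

d=0.1625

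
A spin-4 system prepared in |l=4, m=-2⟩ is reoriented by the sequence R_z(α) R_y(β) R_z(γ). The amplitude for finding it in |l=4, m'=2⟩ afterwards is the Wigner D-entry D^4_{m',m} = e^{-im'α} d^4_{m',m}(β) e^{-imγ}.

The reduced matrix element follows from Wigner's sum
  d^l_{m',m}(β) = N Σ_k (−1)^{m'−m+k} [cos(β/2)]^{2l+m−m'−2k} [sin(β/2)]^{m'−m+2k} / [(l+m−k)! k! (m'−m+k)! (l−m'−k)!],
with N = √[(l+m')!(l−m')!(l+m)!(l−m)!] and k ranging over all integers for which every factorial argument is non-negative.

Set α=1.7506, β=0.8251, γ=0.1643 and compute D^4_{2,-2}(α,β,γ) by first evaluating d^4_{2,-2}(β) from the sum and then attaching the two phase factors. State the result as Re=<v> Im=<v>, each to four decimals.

D^4_{2,-2}(1.7506,0.8251,0.1643) = e^{-i·2·1.7506}·d^4_{2,-2}(0.8251)·e^{-i·-2·0.1643}. Compute d first:
c=cos(0.8251/2)=0.916101, s=sin(0.8251/2)=0.400947; N=√[720·2·2·720]=1440.000000
k: max(0,(-2)−(2))=0 … min(4+(-2),4−(2))=2
  k=0: (−1)^4·1440.0000/(96)·0.9161^4·0.4009^4 = +0.273031
  k=1: (−1)^5·1440.0000/(120)·0.9161^2·0.4009^6 = -0.041840
  k=2: (−1)^6·1440.0000/(1440)·0.9161^0·0.4009^8 = +0.000668
d^4_{2,-2}(0.8251) = +0.273031 -0.041840 +0.000668 = +0.231859
Attach z-rotation phases: D = e^{-i(2)(1.7506)}·(+0.231859)·e^{-i(-2)(0.1643)} = -0.231748+0.007188i

Re=-0.2317 Im=0.0072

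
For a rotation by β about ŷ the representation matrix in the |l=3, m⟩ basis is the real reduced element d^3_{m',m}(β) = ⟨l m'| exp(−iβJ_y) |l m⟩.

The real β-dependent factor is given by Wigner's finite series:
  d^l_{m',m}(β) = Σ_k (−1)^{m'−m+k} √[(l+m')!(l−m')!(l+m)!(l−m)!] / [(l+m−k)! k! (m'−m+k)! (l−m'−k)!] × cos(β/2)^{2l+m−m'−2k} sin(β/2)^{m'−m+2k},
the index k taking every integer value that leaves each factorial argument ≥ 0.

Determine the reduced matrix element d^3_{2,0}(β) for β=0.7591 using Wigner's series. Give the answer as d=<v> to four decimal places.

d=0.4706

d^3_{2,0}(β=0.7591) via Wigner's sum:
Half-angle: c=0.928831, s=0.370503. N=√(120·1·6·6)=65.726707
k: max(0,(0)−(2))=0 … min(3+(0),3−(2))=1
  k=0: (−1)^2·65.7267/(12)·0.9288^4·0.3705^2 = +0.559617
  k=1: (−1)^3·65.7267/(12)·0.9288^2·0.3705^4 = -0.089043
d^3_{2,0}(0.7591) = +0.559617 -0.089043 = +0.470574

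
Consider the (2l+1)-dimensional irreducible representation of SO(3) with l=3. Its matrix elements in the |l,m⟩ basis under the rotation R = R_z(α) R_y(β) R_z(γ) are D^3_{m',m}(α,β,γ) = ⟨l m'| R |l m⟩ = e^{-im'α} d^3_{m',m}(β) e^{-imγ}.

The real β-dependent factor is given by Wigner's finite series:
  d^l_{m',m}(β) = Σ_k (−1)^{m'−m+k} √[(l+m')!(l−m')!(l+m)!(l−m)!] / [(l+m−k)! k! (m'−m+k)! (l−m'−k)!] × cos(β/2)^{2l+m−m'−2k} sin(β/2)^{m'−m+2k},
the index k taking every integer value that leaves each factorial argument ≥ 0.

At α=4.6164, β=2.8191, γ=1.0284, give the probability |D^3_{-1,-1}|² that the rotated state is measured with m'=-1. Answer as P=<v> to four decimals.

First d^3_{-1,-1}(β=2.8191), then the phase factors e^{-i(-1)α} and e^{-i(-1)γ}:
c=cos(2.8191/2)=0.160548, s=sin(2.8191/2)=0.987028; N=√[2·24·2·24]=48.000000
The bounds max(0,m−m')=0 and min(l+m,l−m')=2 give 3 terms
  k=0: (−1)^0·48.0000/(48)·0.1605^6·0.9870^0 = +0.000017
  k=1: (−1)^1·48.0000/(6)·0.1605^4·0.9870^2 = -0.005178
  k=2: (−1)^2·48.0000/(8)·0.1605^2·0.9870^4 = +0.146785
d^3_{-1,-1}(2.8191) = +0.000017 -0.005178 +0.146785 = +0.141624
|D^3_{-1,-1}|² = |d^3_{-1,-1}(β)|² = (+0.141624)² = 0.020057 (the z-rotation phases have unit modulus)

P=0.0201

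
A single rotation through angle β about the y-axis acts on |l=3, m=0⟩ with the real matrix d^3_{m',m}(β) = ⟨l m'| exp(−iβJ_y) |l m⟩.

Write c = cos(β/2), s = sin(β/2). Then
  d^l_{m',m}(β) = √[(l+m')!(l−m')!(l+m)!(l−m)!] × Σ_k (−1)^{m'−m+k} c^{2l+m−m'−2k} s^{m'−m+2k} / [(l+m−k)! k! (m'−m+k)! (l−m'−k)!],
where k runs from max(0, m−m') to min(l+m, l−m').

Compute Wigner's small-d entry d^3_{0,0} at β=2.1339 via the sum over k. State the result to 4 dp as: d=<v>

d=0.4204

d^3_{0,0}(β=2.1339) via Wigner's sum:
c=cos(2.1339/2)=0.482797, s=sin(2.1339/2)=0.875732; N=√[6·6·6·6]=36.000000
The bounds max(0,m−m')=0 and min(l+m,l−m')=3 give 4 terms
  k=0: (−1)^0·36.0000/(36)·0.4828^6·0.8757^0 = +0.012665
  k=1: (−1)^1·36.0000/(4)·0.4828^4·0.8757^2 = -0.375012
  k=2: (−1)^2·36.0000/(4)·0.4828^2·0.8757^4 = +1.233836
  k=3: (−1)^3·36.0000/(36)·0.4828^0·0.8757^6 = -0.451053
d^3_{0,0}(2.1339) = +0.012665 -0.375012 +1.233836 -0.451053 = +0.420436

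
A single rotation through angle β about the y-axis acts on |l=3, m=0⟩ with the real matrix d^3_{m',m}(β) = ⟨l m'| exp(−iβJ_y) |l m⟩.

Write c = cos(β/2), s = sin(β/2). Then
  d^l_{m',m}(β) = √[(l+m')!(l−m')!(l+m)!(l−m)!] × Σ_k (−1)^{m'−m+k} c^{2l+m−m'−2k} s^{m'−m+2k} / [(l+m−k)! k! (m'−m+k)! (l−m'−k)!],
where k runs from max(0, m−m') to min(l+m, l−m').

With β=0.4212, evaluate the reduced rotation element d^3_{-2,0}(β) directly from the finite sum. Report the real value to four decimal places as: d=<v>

d=0.2089

d^3_{-2,0}(β=0.4212) via Wigner's sum:
Half-angle: c=0.977906, s=0.209047. N=√(1·120·6·6)=65.726707
k: max(0,(0)−(-2))=2 … min(3+(0),3−(-2))=3
  k=2: (−1)^0·65.7267/(12)·0.9779^4·0.2090^2 = +0.218895
  k=3: (−1)^1·65.7267/(12)·0.9779^2·0.2090^4 = -0.010003
d^3_{-2,0}(0.4212) = +0.218895 -0.010003 = +0.208892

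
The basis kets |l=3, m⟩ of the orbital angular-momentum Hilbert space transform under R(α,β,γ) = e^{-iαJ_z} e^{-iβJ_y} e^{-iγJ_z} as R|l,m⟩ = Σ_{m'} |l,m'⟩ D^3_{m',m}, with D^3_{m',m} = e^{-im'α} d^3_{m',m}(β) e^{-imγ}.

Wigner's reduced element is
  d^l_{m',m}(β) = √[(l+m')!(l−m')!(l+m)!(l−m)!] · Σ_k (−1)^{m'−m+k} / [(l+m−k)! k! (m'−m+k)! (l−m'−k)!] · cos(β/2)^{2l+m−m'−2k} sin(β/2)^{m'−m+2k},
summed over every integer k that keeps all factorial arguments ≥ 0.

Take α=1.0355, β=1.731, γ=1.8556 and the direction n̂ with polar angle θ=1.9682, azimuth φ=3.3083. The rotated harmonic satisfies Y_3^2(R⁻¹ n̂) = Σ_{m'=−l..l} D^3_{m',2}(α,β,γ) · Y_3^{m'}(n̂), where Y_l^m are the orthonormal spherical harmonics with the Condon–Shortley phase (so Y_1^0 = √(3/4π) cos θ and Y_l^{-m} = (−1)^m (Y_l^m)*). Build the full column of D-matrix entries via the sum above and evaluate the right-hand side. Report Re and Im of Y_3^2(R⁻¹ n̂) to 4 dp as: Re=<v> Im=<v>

Need the full column D^3_{m',2} for m'=−3..3 at α=1.0355, β=1.731, γ=1.8556.
cos(β/2)=0.648259, sin(β/2)=0.761419
d^3_{-3,2}: single k=5 term ⇒ +0.406391;  D = +0.334327-0.231040i
d^3_{-2,2}: k∈[4..5] ⇒ +0.706259 -0.194870 = +0.511389;  D = -0.035464-0.510158i
d^3_{-1,2}: k∈[3..4] ⇒ +0.760586 -0.524649 = +0.235938;  D = -0.210792-0.105988i
d^3_{0,2}: k∈[2..3] ⇒ +0.560795 -0.773667 = -0.212872;  D = +0.179263-0.114802i
d^3_{1,2}: k∈[1..2] ⇒ +0.275657 -0.760586 = -0.484930;  D = -0.016635-0.484644i
d^3_{2,2}: k∈[0..1] ⇒ +0.074215 -0.511933 = -0.437718;  D = -0.383927-0.210232i
d^3_{3,2}: single k=0 term ⇒ -0.213523;  D = -0.183740+0.108773i
Y_3^{m'}(θ=1.9682,φ=3.3083) and Σ D·Y over m':
  (+0.3343-0.2310i)·(-0.2870+0.1568i)  (-0.0355-0.5102i)·(-0.3178+0.1101i)  (-0.2108-0.1060i)·(+0.0738-0.0124i)  (+0.1793-0.1148i)·(+0.3251+0.0000i)  (-0.0166-0.4846i)·(-0.0738-0.0124i)  (-0.3839-0.2102i)·(-0.3178-0.1101i)  (-0.1837+0.1088i)·(+0.2870+0.1568i)
Y_3^2(R⁻¹ n̂) = +0.073383+0.381857i

Re=0.0734 Im=0.3819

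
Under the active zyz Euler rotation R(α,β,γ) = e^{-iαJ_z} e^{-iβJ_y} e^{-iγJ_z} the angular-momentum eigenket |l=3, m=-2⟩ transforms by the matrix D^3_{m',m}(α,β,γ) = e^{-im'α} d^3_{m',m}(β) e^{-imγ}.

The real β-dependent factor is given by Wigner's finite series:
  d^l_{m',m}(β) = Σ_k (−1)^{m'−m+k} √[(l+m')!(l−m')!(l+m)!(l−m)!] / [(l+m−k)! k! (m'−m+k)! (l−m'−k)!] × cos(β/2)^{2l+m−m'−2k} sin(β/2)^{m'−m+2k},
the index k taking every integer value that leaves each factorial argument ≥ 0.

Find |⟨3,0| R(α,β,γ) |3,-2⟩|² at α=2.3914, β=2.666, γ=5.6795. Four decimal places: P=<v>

P=0.0651

D^3_{0,-2}(2.3914,2.666,5.6795) = e^{-i·0·2.3914}·d^3_{0,-2}(2.666)·e^{-i·-2·5.6795}. Compute d first:
c=cos(2.666/2)=0.235562, s=sin(2.666/2)=0.971859; N=√[6·6·1·120]=65.726707
k∈{0,1} keeps every argument non-negative
  k=0: (−1)^2·65.7267/(12)·0.2356^4·0.9719^2 = +0.015929
  k=1: (−1)^3·65.7267/(12)·0.2356^2·0.9719^4 = -0.271134
d^3_{0,-2}(2.666) = +0.015929 -0.271134 = -0.255205
|D^3_{0,-2}|² = |d^3_{0,-2}(β)|² = (-0.255205)² = 0.065129 (the z-rotation phases have unit modulus)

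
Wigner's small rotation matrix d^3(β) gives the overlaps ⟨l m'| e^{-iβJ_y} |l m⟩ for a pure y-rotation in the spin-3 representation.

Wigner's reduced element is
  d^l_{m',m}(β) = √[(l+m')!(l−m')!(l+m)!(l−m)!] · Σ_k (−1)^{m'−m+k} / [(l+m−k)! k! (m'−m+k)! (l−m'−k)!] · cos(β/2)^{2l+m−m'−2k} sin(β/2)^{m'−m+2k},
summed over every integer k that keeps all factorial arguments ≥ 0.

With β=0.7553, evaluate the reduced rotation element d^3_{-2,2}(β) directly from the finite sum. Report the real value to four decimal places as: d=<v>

d=0.0774

d^3_{-2,2}(β=0.7553) via Wigner's sum:
c=cos(0.7553/2)=0.929534, s=sin(0.7553/2)=0.368737; N=√[1·120·120·1]=120.000000
The bounds max(0,m−m')=4 and min(l+m,l−m')=5 give 2 terms
  k=4: (−1)^0·120.0000/(24)·0.9295^2·0.3687^4 = +0.079867
  k=5: (−1)^1·120.0000/(120)·0.9295^0·0.3687^6 = -0.002514
d^3_{-2,2}(0.7553) = +0.079867 -0.002514 = +0.077353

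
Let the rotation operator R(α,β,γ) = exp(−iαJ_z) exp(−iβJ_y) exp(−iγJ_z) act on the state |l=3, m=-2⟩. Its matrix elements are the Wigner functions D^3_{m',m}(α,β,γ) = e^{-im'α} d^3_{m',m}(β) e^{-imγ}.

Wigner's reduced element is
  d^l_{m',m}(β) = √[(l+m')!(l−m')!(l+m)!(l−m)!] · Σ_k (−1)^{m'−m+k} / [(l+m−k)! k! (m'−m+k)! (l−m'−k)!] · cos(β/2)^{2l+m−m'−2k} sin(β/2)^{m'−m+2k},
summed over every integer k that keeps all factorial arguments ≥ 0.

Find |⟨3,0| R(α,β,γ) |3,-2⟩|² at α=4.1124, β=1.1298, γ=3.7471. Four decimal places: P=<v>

P=0.2285

D^3_{0,-2}(4.1124,1.1298,3.7471) = e^{-i·0·4.1124}·d^3_{0,-2}(1.1298)·e^{-i·-2·3.7471}. Compute d first:
With c≡cos(β/2)=0.844642 and s≡sin(β/2)=0.535331, N=[6·6·1·120]^{1/2}=65.726707
The bounds max(0,m−m')=0 and min(l+m,l−m')=1 give 2 terms
  k=0: (−1)^2·65.7267/(12)·0.8446^4·0.5353^2 = +0.798908
  k=1: (−1)^3·65.7267/(12)·0.8446^2·0.5353^4 = -0.320920
d^3_{0,-2}(1.1298) = +0.798908 -0.320920 = +0.477988
|D^3_{0,-2}|² = |d^3_{0,-2}(β)|² = (+0.477988)² = 0.228473 (the z-rotation phases have unit modulus)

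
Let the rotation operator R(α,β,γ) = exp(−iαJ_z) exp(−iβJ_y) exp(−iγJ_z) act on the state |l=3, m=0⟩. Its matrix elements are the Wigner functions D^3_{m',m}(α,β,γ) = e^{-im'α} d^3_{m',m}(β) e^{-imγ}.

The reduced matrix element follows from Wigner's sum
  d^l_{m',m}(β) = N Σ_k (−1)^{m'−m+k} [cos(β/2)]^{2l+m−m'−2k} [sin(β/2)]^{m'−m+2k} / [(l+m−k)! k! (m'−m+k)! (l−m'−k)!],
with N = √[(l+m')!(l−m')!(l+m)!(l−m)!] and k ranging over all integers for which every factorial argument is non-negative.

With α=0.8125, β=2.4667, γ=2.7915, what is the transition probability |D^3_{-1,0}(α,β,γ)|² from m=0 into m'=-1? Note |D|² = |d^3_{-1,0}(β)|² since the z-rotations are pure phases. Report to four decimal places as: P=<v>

Split into d^3_{-1,0}(β=2.4667) × two z-phases.
With c≡cos(β/2)=0.331079 and s≡sin(β/2)=0.943603, N=[2·24·6·6]^{1/2}=41.569219
The bounds max(0,m−m')=1 and min(l+m,l−m')=3 give 3 terms
  k=1: (−1)^0·41.5692/(12)·0.3311^5·0.9436^1 = +0.013003
  k=2: (−1)^1·41.5692/(4)·0.3311^3·0.9436^3 = -0.316864
  k=3: (−1)^2·41.5692/(12)·0.3311^1·0.9436^5 = +0.857963
d^3_{-1,0}(2.4667) = +0.013003 -0.316864 +0.857963 = +0.554102
|D^3_{-1,0}|² = |d^3_{-1,0}(β)|² = (+0.554102)² = 0.307029 (the z-rotation phases have unit modulus)

P=0.3070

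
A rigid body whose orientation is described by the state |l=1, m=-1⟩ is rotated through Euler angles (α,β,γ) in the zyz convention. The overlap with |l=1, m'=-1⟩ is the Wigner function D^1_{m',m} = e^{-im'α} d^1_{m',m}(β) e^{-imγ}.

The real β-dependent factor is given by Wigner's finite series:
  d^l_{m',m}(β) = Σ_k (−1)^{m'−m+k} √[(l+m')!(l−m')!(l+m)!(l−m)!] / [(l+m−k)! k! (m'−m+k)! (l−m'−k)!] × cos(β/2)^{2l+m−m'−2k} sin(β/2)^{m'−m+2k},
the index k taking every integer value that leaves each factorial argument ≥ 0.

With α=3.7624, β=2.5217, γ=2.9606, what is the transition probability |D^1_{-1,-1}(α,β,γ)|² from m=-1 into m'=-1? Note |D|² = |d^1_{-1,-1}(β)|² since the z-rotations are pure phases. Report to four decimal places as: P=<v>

P=0.0087

First d^1_{-1,-1}(β=2.5217), then the phase factors e^{-i(-1)α} and e^{-i(-1)γ}:
Half-angle: c=0.305008, s=0.952350. N=√(1·2·1·2)=2.000000
The bounds max(0,m−m')=0 and min(l+m,l−m')=0 give 1 term
  k=0: (−1)^0·2.0000/(2)·0.3050^2·0.9523^0 = +0.093030
d^1_{-1,-1}(2.5217) = +0.093030
|D^1_{-1,-1}|² = |d^1_{-1,-1}(β)|² = (+0.093030)² = 0.008655 (the z-rotation phases have unit modulus)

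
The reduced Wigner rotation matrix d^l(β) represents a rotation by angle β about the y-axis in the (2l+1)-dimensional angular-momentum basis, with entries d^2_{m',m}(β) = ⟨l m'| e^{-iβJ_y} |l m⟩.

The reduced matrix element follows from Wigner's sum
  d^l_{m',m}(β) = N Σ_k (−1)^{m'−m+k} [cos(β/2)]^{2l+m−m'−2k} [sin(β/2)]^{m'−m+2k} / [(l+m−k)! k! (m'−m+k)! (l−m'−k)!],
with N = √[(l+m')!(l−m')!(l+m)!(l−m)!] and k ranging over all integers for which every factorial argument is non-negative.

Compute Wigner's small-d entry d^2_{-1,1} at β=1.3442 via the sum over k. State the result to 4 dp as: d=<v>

d=0.5619

d^2_{-1,1}(β=1.3442) via Wigner's sum:
Half-angle: c=0.782516, s=0.622631. N=√(1·6·6·1)=6.000000
Admissible k: 2..3 (factorial args all ≥0)
  k=2: (−1)^0·6.0000/(2)·0.7825^2·0.6226^2 = +0.712145
  k=3: (−1)^1·6.0000/(6)·0.7825^0·0.6226^4 = -0.150287
d^2_{-1,1}(1.3442) = +0.712145 -0.150287 = +0.561858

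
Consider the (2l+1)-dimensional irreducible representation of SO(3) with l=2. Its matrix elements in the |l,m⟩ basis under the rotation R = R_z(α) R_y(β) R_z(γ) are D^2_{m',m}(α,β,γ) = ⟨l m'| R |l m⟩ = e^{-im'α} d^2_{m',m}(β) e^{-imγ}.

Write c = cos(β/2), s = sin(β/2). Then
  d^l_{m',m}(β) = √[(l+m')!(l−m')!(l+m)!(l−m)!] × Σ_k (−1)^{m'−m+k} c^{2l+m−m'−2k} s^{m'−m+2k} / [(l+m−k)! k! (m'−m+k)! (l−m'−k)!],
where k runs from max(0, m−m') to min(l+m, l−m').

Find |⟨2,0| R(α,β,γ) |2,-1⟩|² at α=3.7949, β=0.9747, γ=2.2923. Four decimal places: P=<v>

D^2_{0,-1}(3.7949,0.9747,2.2923) = e^{-i·0·3.7949}·d^2_{0,-1}(0.9747)·e^{-i·-1·2.2923}. Compute d first:
Half-angle: c=0.883577, s=0.468286. N=√(2·2·1·6)=4.898979
k: max(0,(-1)−(0))=0 … min(2+(-1),2−(0))=1
  k=0: (−1)^1·4.8990/(2)·0.8836^3·0.4683^1 = -0.791261
  k=1: (−1)^2·4.8990/(2)·0.8836^1·0.4683^3 = +0.222256
d^2_{0,-1}(0.9747) = -0.791261 +0.222256 = -0.569005
|D^2_{0,-1}|² = |d^2_{0,-1}(β)|² = (-0.569005)² = 0.323767 (the z-rotation phases have unit modulus)

P=0.3238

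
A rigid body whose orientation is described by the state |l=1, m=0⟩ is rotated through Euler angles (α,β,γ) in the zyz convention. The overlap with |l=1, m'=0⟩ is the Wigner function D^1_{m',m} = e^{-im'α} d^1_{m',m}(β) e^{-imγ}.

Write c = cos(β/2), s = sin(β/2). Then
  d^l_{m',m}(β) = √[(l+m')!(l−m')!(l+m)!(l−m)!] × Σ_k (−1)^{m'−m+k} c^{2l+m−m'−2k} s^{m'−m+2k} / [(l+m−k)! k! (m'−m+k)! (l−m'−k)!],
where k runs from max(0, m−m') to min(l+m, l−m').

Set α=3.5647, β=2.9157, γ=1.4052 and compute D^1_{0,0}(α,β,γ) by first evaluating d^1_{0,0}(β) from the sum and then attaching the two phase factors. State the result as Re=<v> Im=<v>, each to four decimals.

Re=-0.9746 Im=0.0000

D^1_{0,0}(3.5647,2.9157,1.4052) = e^{-i·0·3.5647}·d^1_{0,0}(2.9157)·e^{-i·0·1.4052}. Compute d first:
With c≡cos(β/2)=0.112706 and s≡sin(β/2)=0.993628, N=[1·1·1·1]^{1/2}=1.000000
Admissible k: 0..1 (factorial args all ≥0)
  k=0: (−1)^0·1.0000/(1)·0.1127^2·0.9936^0 = +0.012703
  k=1: (−1)^1·1.0000/(1)·0.1127^0·0.9936^2 = -0.987297
d^1_{0,0}(2.9157) = +0.012703 -0.987297 = -0.974595
D = (+1.000000+0.000000i)·(-0.974595)·(+1.000000+0.000000i) = -0.974595+0.000000i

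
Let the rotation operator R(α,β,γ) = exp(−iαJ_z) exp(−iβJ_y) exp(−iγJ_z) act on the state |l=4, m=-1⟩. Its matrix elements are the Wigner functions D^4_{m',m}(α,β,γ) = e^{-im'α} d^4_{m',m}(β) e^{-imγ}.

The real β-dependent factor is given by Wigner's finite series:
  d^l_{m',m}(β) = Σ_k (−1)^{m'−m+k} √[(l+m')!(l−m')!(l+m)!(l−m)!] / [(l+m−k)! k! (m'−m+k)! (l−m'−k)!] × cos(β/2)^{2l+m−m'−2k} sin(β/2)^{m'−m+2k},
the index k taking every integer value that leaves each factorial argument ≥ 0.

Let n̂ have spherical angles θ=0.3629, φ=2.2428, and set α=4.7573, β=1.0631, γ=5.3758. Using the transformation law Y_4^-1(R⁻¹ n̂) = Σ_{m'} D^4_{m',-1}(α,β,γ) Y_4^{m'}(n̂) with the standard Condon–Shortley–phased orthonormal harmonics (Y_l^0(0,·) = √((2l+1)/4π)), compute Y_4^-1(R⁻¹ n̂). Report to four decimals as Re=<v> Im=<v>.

Re=0.1108 Im=-0.2300

Need the full column D^4_{m',-1} for m'=−4..4 at α=4.7573, β=1.0631, γ=5.3758.
cos(β/2)=0.862022, sin(β/2)=0.506870
d^4_{-4,-1}: single k=3 term ⇒ +0.463849;  D = +0.346346-0.308545i
d^4_{-3,-1}: k∈[2..3] ⇒ +0.836710 -0.482148 = +0.354563;  D = +0.247498+0.253889i
d^4_{-2,-1}: k∈[1..3] ⇒ +0.760612 -1.314889 +0.303078 = -0.251200;  D = +0.171821-0.183246i
d^4_{-1,-1}: k∈[0..3] ⇒ +0.304894 -1.581234 +1.093408 -0.126014 = -0.308945;  D = +0.234630+0.200988i
d^4_{0,-1}: k∈[0..3] ⇒ -0.801755 +1.663218 -0.575050 +0.033137 = +0.319550;  D = +0.196781-0.251772i
d^4_{1,-1}: k∈[0..3] ⇒ +1.054156 -1.093408 +0.189020 -0.004357 = +0.145411;  D = +0.118474+0.084311i
d^4_{2,-1}: k∈[0..2] ⇒ -0.876593 +0.454617 -0.031436 = -0.453412;  D = +0.246044-0.380848i
d^4_{3,-1}: k∈[0..1] ⇒ +0.482148 -0.100020 = +0.382127;  D = -0.329957-0.192742i
d^4_{4,-1}: single k=0 term ⇒ -0.160374;  D = -0.074593+0.141971i
Y_4^{m'}(θ=0.3629,φ=2.2428) and Σ D·Y over m':
  (+0.3463-0.3085i)·(-0.0063-0.0031i)  (+0.2475+0.2539i)·(+0.0472-0.0225i)  (+0.1718-0.1832i)·(-0.0485+0.2102i)  (+0.2346+0.2010i)·(-0.3048-0.3831i)  (+0.1968-0.2518i)·(+0.3719+0.0000i)  (+0.1185+0.0843i)·(+0.3048-0.3831i)  (+0.2460-0.3808i)·(-0.0485-0.2102i)  (-0.3300-0.1927i)·(-0.0472-0.0225i)  (-0.0746+0.1420i)·(-0.0063+0.0031i)
Y_4^-1(R⁻¹ n̂) = +0.110813-0.229972i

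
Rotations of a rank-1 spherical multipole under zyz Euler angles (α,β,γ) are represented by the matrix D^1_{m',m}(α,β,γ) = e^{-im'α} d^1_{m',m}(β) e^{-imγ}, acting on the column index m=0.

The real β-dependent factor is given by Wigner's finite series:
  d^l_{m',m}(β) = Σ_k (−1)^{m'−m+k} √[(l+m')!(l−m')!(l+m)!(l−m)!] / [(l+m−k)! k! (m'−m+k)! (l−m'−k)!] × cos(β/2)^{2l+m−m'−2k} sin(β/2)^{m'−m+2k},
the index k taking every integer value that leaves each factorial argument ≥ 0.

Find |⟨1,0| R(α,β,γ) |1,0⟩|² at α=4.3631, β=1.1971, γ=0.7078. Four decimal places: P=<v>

Split into d^1_{0,0}(β=1.1971) × two z-phases.
With c≡cos(β/2)=0.826153 and s≡sin(β/2)=0.563445, N=[1·1·1·1]^{1/2}=1.000000
The bounds max(0,m−m')=0 and min(l+m,l−m')=1 give 2 terms
  k=0: (−1)^0·1.0000/(1)·0.8262^2·0.5634^0 = +0.682530
  k=1: (−1)^1·1.0000/(1)·0.8262^0·0.5634^2 = -0.317470
d^1_{0,0}(1.1971) = +0.682530 -0.317470 = +0.365059
|D^1_{0,0}|² = |d^1_{0,0}(β)|² = (+0.365059)² = 0.133268 (the z-rotation phases have unit modulus)

P=0.1333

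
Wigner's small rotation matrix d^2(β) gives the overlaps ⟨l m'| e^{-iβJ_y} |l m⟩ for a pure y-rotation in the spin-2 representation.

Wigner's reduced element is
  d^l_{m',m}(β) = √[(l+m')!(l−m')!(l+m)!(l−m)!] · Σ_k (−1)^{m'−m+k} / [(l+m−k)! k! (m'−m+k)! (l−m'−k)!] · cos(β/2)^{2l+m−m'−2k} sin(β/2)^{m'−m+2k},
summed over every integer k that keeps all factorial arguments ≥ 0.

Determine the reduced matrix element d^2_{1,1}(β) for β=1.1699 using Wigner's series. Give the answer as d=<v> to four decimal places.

d=-0.1526

d^2_{1,1}(β=1.1699) via Wigner's sum:
With c≡cos(β/2)=0.833740 and s≡sin(β/2)=0.552158, N=[6·1·6·1]^{1/2}=6.000000
k∈{0,1} keeps every argument non-negative
  k=0: (−1)^0·6.0000/(6)·0.8337^4·0.5522^0 = +0.483194
  k=1: (−1)^1·6.0000/(2)·0.8337^2·0.5522^2 = -0.635782
d^2_{1,1}(1.1699) = +0.483194 -0.635782 = -0.152588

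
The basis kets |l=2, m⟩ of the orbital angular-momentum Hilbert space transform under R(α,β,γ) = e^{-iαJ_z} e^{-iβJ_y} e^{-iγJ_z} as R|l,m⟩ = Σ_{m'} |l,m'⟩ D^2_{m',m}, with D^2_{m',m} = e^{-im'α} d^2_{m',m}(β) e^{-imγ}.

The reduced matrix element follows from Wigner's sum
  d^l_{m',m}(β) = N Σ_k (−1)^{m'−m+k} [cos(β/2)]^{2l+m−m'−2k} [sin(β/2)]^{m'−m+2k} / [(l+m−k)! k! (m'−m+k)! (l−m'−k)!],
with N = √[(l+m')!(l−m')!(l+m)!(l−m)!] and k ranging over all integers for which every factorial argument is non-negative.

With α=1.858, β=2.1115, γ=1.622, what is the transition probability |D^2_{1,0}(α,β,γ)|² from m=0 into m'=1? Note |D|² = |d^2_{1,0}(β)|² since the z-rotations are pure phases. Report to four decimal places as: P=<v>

P=0.2921

D^2_{1,0}(1.858,2.1115,1.622) = e^{-i·1·1.858}·d^2_{1,0}(2.1115)·e^{-i·0·1.622}. Compute d first:
With c≡cos(β/2)=0.492575 and s≡sin(β/2)=0.870270, N=[6·1·2·2]^{1/2}=4.898979
Admissible k: 0..1 (factorial args all ≥0)
  k=0: (−1)^1·4.8990/(2)·0.4926^3·0.8703^1 = -0.254769
  k=1: (−1)^2·4.8990/(2)·0.4926^1·0.8703^3 = +0.795262
d^2_{1,0}(2.1115) = -0.254769 +0.795262 = +0.540492
|D^2_{1,0}|² = |d^2_{1,0}(β)|² = (+0.540492)² = 0.292132 (the z-rotation phases have unit modulus)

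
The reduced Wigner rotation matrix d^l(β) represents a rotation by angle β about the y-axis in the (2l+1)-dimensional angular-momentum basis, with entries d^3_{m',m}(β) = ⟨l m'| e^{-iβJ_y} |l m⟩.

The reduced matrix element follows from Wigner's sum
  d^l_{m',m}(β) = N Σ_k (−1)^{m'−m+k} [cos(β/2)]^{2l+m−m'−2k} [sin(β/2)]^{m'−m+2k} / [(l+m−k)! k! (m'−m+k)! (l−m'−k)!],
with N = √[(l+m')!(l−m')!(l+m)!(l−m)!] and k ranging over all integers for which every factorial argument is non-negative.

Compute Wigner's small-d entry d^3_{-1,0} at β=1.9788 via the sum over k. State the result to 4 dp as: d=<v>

d^3_{-1,0}(β=1.9788) via Wigner's sum:
Half-angle: c=0.549191, s=0.835697. N=√(2·24·6·6)=41.569219
k: max(0,(0)−(-1))=1 … min(3+(0),3−(-1))=3
  k=1: (−1)^0·41.5692/(12)·0.5492^5·0.8357^1 = +0.144630
  k=2: (−1)^1·41.5692/(4)·0.5492^3·0.8357^3 = -1.004683
  k=3: (−1)^2·41.5692/(12)·0.5492^1·0.8357^5 = +0.775457
d^3_{-1,0}(1.9788) = +0.144630 -1.004683 +0.775457 = -0.084596

d=-0.0846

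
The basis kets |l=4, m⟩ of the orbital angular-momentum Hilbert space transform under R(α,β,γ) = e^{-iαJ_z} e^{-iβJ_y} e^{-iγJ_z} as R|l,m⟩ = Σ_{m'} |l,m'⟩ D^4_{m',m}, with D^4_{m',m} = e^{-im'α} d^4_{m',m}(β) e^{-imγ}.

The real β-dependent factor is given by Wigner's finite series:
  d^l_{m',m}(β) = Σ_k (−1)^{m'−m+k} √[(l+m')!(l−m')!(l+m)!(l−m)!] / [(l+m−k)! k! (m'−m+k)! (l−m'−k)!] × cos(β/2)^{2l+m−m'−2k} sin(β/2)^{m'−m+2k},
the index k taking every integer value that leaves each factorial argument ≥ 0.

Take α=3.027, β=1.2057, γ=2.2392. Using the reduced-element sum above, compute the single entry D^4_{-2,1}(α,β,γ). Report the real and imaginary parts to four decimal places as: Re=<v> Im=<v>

Re=-0.2726 Im=-0.2174

First d^4_{-2,1}(β=1.2057), then the phase factors e^{-i(-2)α} and e^{-i(1)γ}:
c=cos(1.2057/2)=0.823723, s=sin(1.2057/2)=0.566992; N=√[2·720·120·6]=1018.233765
Admissible k: 3..5 (factorial args all ≥0)
  k=3: (−1)^0·1018.2338/(72)·0.8237^5·0.5670^3 = +0.977581
  k=4: (−1)^1·1018.2338/(48)·0.8237^3·0.5670^5 = -0.694762
  k=5: (−1)^2·1018.2338/(240)·0.8237^1·0.5670^7 = +0.065835
d^4_{-2,1}(1.2057) = +0.977581 -0.694762 +0.065835 = +0.348654
Attach z-rotation phases: D = e^{-i(-2)(3.027)}·(+0.348654)·e^{-i(1)(2.2392)} = -0.272587-0.217385i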